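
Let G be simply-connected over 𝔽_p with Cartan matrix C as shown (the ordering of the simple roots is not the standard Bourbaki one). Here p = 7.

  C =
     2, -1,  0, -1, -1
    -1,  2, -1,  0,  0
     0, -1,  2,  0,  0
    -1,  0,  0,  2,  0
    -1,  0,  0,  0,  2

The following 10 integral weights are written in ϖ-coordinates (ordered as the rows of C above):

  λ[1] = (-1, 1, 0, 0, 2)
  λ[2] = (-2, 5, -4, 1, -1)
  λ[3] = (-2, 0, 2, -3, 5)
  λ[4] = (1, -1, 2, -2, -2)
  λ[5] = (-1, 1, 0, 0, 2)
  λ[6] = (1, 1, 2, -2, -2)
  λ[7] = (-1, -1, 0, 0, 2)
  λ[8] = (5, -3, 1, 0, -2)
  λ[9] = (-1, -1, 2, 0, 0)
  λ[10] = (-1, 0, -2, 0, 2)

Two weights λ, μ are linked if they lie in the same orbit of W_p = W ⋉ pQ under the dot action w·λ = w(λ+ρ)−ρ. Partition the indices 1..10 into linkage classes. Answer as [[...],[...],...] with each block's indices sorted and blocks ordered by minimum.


Cartan matrix: type D_5 (|W|=1920); un-permuting the 5 rows.

W_7-reps of the 10 weights in Ā_7 (same 5-coord order as C):

  [1] (0, 0, 1, 1, 3);  [2] (0, 0, 3, 1, 1);  [3] (0, 0, 1, 1, 3);  [4] (0, 0, 3, 1, 1);  [5] (0, 0, 1, 1, 3);  [6] (0, 0, 3, 1, 1);  [7] (0, 0, 1, 1, 3);  [8] (0, 0, 3, 1, 1);  [9] (0, 0, 3, 1, 1);  [10] (0, 0, 1, 1, 3)

Partition of {1..10} into 2 W_7-dot-orbits:

[[1, 3, 5, 7, 10], [2, 4, 6, 8, 9]]


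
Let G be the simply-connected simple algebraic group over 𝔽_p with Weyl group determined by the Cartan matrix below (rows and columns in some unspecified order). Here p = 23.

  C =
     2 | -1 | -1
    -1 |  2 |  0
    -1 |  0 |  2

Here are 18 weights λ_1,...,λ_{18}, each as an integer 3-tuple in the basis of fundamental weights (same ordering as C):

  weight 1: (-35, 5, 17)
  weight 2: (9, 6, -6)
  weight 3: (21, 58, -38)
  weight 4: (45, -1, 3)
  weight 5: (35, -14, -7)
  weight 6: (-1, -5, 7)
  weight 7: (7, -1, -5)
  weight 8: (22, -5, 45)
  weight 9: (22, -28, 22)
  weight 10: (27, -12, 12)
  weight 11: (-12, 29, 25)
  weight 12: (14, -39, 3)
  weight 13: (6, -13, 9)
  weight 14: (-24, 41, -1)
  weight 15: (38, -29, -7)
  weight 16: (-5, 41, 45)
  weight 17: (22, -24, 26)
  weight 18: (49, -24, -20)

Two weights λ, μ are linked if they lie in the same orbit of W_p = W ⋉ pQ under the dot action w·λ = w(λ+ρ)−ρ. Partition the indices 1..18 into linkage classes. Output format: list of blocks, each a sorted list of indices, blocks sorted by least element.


Root system A_3: the 3×3 matrix C matches after relabeling.

W_23-reps of the 18 weights in Ā_23 (same 3-coord order as C):

  1: (5, 7, 5);  2: (5, 7, 5);  3: (2, 8, 12);  4: (0, 0, 4);  5: (10, 0, 7);  6: (4, 0, 4);  7: (4, 0, 4);  8: (0, 0, 4);  9: (0, 0, 4);  10: (5, 7, 5);  11: (1, 3, 7);  12: (4, 0, 4);  13: (5, 7, 5);  14: (0, 0, 4);  15: (5, 7, 5);  16: (4, 0, 4);  17: (0, 0, 4);  18: (4, 0, 4)

Partition of {1..18} into 6 W_23-dot-orbits:

[[1, 2, 10, 13, 15], [3], [4, 8, 9, 14, 17], [5], [6, 7, 12, 16, 18], [11]]


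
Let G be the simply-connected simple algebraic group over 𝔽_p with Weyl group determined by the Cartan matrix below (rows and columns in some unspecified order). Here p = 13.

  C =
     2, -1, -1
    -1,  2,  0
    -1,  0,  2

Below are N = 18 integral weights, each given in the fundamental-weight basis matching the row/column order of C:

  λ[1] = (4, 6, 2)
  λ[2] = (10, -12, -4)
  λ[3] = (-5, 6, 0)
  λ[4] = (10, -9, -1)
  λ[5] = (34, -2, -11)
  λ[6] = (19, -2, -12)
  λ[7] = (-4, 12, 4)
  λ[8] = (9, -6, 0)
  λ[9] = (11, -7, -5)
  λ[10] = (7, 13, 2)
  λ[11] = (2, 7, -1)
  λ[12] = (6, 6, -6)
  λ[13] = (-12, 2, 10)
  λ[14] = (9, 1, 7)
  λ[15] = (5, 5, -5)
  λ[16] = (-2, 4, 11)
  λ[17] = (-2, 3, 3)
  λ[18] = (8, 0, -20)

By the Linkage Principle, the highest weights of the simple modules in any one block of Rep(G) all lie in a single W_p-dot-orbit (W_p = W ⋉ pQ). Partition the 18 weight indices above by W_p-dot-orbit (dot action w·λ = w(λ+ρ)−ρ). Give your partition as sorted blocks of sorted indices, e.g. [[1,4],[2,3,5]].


A_3 Cartan matrix, 3 simple roots permuted; ρ=(1,1,1).

λ_j+ρ reflected into Ā_13 (⟨·,θ^∨⟩≤13); 3-tuples as given:

  λ_1+ρ ↦ (5, 5, 1);  λ_2+ρ ↦ (3, 8, 0);  λ_3+ρ ↦ (1, 3, 3);  λ_4+ρ ↦ (3, 8, 0);  λ_5+ρ ↦ (1, 1, 8);  λ_6+ρ ↦ (2, 6, 4);  λ_7+ρ ↦ (3, 8, 0);  λ_8+ρ ↦ (5, 5, 1);  λ_9+ρ ↦ (2, 6, 4);  λ_10+ρ ↦ (1, 1, 8);  λ_11+ρ ↦ (3, 8, 0);  λ_12+ρ ↦ (2, 6, 4);  λ_13+ρ ↦ (3, 8, 0);  λ_14+ρ ↦ (5, 5, 1);  λ_15+ρ ↦ (2, 6, 4);  λ_16+ρ ↦ (1, 1, 8);  λ_17+ρ ↦ (1, 3, 3);  λ_18+ρ ↦ (1, 3, 3)

Grouping the 18 weights by Ā_13-representative: 5 linkage classes.

[[1, 8, 14], [2, 4, 7, 11, 13], [3, 17, 18], [5, 10, 16], [6, 9, 12, 15]]


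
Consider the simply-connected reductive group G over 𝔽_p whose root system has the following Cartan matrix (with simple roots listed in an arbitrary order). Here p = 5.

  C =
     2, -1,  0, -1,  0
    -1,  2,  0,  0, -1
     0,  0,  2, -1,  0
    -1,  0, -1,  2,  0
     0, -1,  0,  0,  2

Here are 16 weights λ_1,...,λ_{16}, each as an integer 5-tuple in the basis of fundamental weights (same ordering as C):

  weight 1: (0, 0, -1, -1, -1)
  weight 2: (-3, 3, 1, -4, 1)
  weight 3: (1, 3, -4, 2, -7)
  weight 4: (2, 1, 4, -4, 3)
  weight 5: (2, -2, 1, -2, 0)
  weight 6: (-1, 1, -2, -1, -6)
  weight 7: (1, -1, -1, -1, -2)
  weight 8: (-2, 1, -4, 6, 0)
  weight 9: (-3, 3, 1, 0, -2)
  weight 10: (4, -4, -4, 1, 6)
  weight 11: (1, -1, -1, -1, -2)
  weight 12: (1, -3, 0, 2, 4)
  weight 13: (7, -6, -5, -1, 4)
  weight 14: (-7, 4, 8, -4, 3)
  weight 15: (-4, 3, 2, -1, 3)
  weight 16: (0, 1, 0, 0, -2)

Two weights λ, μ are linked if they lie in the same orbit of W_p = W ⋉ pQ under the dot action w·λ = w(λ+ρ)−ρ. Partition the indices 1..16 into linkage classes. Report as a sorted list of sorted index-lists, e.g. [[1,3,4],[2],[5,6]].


C ↔ A_5 under row/col permutation; |W(A_5)| = 720.

Folding the 16 weights λ_j+ρ into Ā_5 (reps in the given 5-coord order):

    1: (1, 1, 0, 0, 0)
    2: (1, 1, 1, 1, 0)
    3: (1, 1, 0, 0, 0)
    4: (0, 1, 3, 0, 1)
    5: (1, 1, 1, 1, 0)
    6: (0, 1, 3, 0, 1)
    7: (1, 1, 0, 0, 0)
    8: (1, 1, 1, 1, 1)
    9: (1, 1, 1, 1, 1)
    10: (1, 1, 1, 1, 1)
    11: (1, 1, 0, 0, 0)
    12: (0, 1, 3, 0, 1)
    13: (1, 1, 0, 0, 0)
    14: (0, 0, 0, 1, 1)
    15: (0, 1, 3, 0, 1)
    16: (1, 1, 1, 1, 1)

These 16 weights hit 5 W_5-dot-orbits; sizes (5, 2, 4, 4, 1):

[[1, 3, 7, 11, 13], [2, 5], [4, 6, 12, 15], [8, 9, 10, 16], [14]]


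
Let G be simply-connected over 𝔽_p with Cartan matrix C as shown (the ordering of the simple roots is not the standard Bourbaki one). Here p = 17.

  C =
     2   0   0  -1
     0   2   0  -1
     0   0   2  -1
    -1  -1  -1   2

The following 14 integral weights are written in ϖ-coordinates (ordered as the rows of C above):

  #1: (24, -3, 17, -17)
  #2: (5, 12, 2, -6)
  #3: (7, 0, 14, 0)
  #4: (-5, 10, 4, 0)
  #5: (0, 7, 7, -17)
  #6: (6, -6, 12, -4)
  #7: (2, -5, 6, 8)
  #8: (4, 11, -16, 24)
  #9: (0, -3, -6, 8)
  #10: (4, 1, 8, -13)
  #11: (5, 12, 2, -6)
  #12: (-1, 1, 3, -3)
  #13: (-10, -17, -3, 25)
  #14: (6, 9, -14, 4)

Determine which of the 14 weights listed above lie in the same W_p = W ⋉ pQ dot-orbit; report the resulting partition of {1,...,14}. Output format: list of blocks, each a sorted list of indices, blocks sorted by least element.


D_4 Cartan matrix, 4 simple roots permuted; ρ=(1,1,1,1).

Alcove-folded reps (p=17, 14 weights, presented ϖ-order):

  λ_1 → (0, 7, 7, 1);  λ_2 → (1, 8, 2, 3);  λ_3 → (0, 7, 7, 1);  λ_4 → (1, 8, 2, 3);  λ_5 → (0, 7, 7, 1);  λ_6 → (1, 3, 5, 4);  λ_7 → (1, 2, 5, 2);  λ_8 → (1, 2, 5, 2);  λ_9 → (1, 2, 5, 2);  λ_10 → (1, 2, 5, 2);  λ_11 → (1, 8, 2, 3);  λ_12 → (2, 0, 2, 0);  λ_13 → (0, 7, 7, 1);  λ_14 → (1, 2, 5, 2)

These 14 weights hit 5 W_17-dot-orbits; sizes (4, 3, 1, 5, 1):

[[1, 3, 5, 13], [2, 4, 11], [6], [7, 8, 9, 10, 14], [12]]


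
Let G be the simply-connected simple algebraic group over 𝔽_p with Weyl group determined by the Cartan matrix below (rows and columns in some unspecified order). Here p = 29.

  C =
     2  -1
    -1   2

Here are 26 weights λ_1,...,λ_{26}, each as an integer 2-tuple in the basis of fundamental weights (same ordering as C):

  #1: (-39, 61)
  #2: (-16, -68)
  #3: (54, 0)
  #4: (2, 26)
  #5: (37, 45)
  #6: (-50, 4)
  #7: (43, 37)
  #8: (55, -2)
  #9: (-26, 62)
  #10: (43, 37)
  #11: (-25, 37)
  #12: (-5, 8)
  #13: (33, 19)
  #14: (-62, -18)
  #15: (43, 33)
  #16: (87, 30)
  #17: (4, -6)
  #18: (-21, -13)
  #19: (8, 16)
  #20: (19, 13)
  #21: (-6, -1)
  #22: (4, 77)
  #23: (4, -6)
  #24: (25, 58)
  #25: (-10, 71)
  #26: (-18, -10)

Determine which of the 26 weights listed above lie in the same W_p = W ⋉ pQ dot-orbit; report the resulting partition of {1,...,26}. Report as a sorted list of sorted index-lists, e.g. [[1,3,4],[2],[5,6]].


A_2 Cartan matrix, 2 simple roots permuted; ρ=(1,1).

Folding the 26 weights λ_j+ρ into Ā_29 (reps in the given 2-coord order):

  [1] (4, 5) · [2] (15, 5) · [3] (2, 26) · [4] (2, 26) · [5] (9, 17) · [6] (15, 9) · [7] (15, 9) · [8] (2, 26) · [9] (4, 5) · [10] (15, 9) · [11] (15, 5) · [12] (4, 5) · [13] (4, 5) · [14] (9, 17) · [15] (15, 5) · [16] (2, 26) · [17] (0, 5) · [18] (9, 17) · [19] (9, 17) · [20] (15, 9) · [21] (0, 5) · [22] (4, 5) · [23] (0, 5) · [24] (2, 26) · [25] (15, 9) · [26] (9, 17)

These 26 weights hit 6 W_29-dot-orbits; sizes (5, 3, 5, 5, 5, 3):

[[1, 9, 12, 13, 22], [2, 11, 15], [3, 4, 8, 16, 24], [5, 14, 18, 19, 26], [6, 7, 10, 20, 25], [17, 21, 23]]


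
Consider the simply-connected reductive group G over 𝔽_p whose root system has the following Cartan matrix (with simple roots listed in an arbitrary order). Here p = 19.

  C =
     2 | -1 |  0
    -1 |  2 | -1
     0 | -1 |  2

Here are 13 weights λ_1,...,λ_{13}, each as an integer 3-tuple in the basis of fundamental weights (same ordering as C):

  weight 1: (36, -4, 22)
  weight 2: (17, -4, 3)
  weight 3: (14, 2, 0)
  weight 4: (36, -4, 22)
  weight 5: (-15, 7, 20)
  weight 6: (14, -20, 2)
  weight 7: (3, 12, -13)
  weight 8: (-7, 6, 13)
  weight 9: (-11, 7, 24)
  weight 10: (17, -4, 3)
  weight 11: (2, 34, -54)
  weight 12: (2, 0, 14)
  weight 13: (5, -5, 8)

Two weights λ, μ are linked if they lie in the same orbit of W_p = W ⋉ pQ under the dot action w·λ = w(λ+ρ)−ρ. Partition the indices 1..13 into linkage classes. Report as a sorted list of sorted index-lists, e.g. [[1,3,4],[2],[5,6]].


Type A_3, rank 3, |W|=24; reorder rows/cols to standard.

Each λ_j+ρ reduced to Ā_19; 3-tuples below use C's row order:

  1: (15, 3, 1)
  2: (15, 3, 1)
  3: (15, 3, 1)
  4: (15, 3, 1)
  5: (2, 4, 5)
  6: (3, 1, 15)
  7: (4, 1, 12)
  8: (4, 1, 12)
  9: (2, 4, 5)
  10: (15, 3, 1)
  11: (3, 1, 15)
  12: (3, 1, 15)
  13: (2, 4, 5)

The 13 indices split into 4 linkage classes (same alcove rep ⇔ same W_19-dot-orbit):

[[1, 2, 3, 4, 10], [5, 9, 13], [6, 11, 12], [7, 8]]


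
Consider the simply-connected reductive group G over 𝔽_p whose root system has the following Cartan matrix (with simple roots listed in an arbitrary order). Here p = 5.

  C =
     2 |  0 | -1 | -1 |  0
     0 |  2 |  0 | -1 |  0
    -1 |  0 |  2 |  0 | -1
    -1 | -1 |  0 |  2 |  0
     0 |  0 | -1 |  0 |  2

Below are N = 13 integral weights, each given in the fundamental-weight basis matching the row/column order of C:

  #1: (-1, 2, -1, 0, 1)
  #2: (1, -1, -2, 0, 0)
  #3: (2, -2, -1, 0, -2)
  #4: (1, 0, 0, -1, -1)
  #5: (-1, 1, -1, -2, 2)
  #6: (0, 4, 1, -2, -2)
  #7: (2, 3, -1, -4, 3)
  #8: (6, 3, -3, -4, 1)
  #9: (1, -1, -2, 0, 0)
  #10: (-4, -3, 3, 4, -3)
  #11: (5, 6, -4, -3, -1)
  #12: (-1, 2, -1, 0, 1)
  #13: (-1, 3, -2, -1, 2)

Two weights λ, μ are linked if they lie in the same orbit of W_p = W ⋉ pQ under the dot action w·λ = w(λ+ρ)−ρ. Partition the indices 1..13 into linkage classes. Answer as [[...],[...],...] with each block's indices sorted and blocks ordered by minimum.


Cartan matrix: type A_5 (|W|=720); un-permuting the 5 rows.

Alcove-folded reps (p=5, 13 weights, presented ϖ-order):

  [1] (0, 2, 0, 1, 1) · [2] (1, 0, 1, 1, 0) · [3] (2, 1, 1, 0, 0) · [4] (2, 1, 1, 0, 0) · [5] (0, 1, 1, 0, 2) · [6] (0, 2, 0, 1, 1) · [7] (0, 2, 0, 1, 1) · [8] (1, 0, 1, 1, 0) · [9] (1, 0, 1, 1, 0) · [10] (2, 1, 1, 0, 0) · [11] (1, 0, 1, 1, 0) · [12] (0, 2, 0, 1, 1) · [13] (0, 2, 0, 1, 1)

Linkage partition of the 13 weights (4 classes, p=5):

[[1, 6, 7, 12, 13], [2, 8, 9, 11], [3, 4, 10], [5]]


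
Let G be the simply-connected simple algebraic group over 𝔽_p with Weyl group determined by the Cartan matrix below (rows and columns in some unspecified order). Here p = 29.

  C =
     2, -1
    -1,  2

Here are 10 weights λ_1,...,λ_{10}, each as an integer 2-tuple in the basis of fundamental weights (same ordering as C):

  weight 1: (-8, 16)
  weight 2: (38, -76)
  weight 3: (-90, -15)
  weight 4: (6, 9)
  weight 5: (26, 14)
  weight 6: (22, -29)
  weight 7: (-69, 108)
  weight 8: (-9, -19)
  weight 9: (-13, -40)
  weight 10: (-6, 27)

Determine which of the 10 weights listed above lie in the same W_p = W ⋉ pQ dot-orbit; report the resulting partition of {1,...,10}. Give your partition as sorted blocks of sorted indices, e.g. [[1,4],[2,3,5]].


Dynkin diagram of C (from the 2 off-diagonal −1 entries): A_2.

Ā_29 reps of the 10 weights (A_2, coords as presented):

    [1] (7, 10)
    [2] (7, 10)
    [3] (14, 2)
    [4] (7, 10)
    [5] (14, 2)
    [6] (5, 23)
    [7] (7, 10)
    [8] (18, 8)
    [9] (7, 10)
    [10] (5, 23)

Partition of {1..10} into 4 W_29-dot-orbits:

[[1, 2, 4, 7, 9], [3, 5], [6, 10], [8]]


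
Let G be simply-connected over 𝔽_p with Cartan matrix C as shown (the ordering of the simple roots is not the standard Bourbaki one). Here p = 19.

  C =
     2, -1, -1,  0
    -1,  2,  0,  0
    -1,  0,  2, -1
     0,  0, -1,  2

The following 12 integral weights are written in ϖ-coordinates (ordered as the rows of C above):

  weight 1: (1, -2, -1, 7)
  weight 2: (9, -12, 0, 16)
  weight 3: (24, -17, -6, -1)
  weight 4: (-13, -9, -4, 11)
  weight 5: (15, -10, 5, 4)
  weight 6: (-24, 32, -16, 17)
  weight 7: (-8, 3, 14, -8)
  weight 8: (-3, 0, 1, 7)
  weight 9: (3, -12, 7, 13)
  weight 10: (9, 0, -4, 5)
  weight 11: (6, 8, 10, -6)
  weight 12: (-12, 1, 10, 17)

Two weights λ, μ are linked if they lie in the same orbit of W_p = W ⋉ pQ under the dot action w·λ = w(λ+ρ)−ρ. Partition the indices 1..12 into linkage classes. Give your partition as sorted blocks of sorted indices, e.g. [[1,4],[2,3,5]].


Type A_4, rank 4, |W|=120; reorder rows/cols to standard.

Each λ_j+ρ reduced to Ā_19; 4-tuples below use C's row order:

    λ_1+ρ ↦ (1, 1, 0, 8)
    λ_2+ρ ↦ (1, 1, 0, 8)
    λ_3+ρ ↦ (3, 10, 1, 0)
    λ_4+ρ ↦ (8, 1, 3, 4)
    λ_5+ρ ↦ (7, 1, 3, 3)
    λ_6+ρ ↦ (3, 10, 1, 0)
    λ_7+ρ ↦ (4, 3, 1, 7)
    λ_8+ρ ↦ (1, 1, 0, 8)
    λ_9+ρ ↦ (4, 3, 1, 7)
    λ_10+ρ ↦ (7, 1, 3, 3)
    λ_11+ρ ↦ (7, 1, 3, 3)
    λ_12+ρ ↦ (1, 1, 0, 8)

Linkage partition of the 12 weights (5 classes, p=19):

[[1, 2, 8, 12], [3, 6], [4], [5, 10, 11], [7, 9]]


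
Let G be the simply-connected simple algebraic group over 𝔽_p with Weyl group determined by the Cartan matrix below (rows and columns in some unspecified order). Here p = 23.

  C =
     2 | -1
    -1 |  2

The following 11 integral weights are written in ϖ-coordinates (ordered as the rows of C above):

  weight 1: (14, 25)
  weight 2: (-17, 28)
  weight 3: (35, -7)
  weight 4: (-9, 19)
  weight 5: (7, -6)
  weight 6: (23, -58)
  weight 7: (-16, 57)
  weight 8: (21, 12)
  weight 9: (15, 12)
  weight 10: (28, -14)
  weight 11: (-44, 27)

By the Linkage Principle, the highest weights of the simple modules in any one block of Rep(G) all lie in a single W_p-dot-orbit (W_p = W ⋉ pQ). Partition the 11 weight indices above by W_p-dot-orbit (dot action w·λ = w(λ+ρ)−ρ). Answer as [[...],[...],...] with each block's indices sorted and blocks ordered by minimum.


Type A_2, rank 2, |W|=6; reorder rows/cols to standard.

Each λ_j+ρ reduced to Ā_23; 2-tuples below use C's row order:

  [1] (3, 5) · [2] (10, 7) · [3] (10, 7) · [4] (8, 12) · [5] (3, 5) · [6] (10, 1) · [7] (8, 12) · [8] (10, 1) · [9] (10, 7) · [10] (10, 7) · [11] (3, 5)

Grouping the 11 weights by Ā_23-representative: 4 linkage classes.

[[1, 5, 11], [2, 3, 9, 10], [4, 7], [6, 8]]


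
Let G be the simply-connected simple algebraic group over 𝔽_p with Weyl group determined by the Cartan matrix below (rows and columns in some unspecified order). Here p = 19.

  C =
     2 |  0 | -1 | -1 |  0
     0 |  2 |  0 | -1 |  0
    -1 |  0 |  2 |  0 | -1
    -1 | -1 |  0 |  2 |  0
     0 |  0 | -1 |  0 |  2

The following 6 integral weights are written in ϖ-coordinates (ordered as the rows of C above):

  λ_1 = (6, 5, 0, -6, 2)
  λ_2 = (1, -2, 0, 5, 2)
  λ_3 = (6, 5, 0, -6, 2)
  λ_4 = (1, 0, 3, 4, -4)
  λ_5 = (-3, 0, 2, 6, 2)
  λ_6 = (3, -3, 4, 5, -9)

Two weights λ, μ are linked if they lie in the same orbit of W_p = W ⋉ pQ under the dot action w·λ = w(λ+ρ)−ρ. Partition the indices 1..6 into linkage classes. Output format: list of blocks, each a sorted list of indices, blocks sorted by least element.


Dynkin diagram of C (from the 8 off-diagonal −1 entries): A_5.

Ā_19 reps of the 6 weights (A_5, coords as presented):

  λ_1 → (2, 1, 1, 5, 3);  λ_2 → (2, 1, 1, 5, 3);  λ_3 → (2, 1, 1, 5, 3);  λ_4 → (2, 1, 1, 5, 3);  λ_5 → (2, 1, 1, 5, 3);  λ_6 → (1, 2, 3, 4, 5)

Grouping the 6 weights by Ā_19-representative: 2 linkage classes.

[[1, 2, 3, 4, 5], [6]]


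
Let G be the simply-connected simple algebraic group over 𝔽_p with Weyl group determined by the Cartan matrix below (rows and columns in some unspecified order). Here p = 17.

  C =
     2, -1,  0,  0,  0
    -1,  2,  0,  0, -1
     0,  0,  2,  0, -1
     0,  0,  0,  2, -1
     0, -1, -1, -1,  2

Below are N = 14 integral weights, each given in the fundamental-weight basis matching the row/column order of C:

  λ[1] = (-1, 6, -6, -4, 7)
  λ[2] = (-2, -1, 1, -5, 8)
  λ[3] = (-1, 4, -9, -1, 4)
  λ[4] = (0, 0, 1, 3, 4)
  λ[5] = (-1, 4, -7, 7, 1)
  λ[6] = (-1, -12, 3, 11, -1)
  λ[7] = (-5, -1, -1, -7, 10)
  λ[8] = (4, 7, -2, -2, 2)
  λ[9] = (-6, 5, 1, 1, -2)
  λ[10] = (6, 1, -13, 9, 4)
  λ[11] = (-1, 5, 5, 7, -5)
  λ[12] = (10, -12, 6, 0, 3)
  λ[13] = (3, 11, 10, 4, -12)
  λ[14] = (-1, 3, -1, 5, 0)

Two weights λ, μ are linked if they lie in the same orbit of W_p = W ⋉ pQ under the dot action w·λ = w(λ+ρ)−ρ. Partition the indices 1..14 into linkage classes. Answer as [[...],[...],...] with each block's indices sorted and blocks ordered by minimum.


Root system D_5: the 5×5 matrix C matches after relabeling.

λ_j+ρ reflected into Ā_17 (⟨·,θ^∨⟩≤17); 5-tuples as given:

  1: (0, 2, 5, 3, 0);  2: (0, 1, 2, 4, 4);  3: (0, 2, 5, 3, 0);  4: (0, 1, 2, 4, 4);  5: (0, 1, 2, 4, 4);  6: (0, 4, 0, 6, 1);  7: (0, 4, 0, 6, 1);  8: (5, 0, 1, 1, 1);  9: (5, 0, 1, 1, 1);  10: (0, 2, 5, 3, 0);  11: (0, 1, 2, 4, 4);  12: (0, 4, 0, 6, 1);  13: (0, 4, 0, 6, 1);  14: (0, 4, 0, 6, 1)

The 14 indices split into 4 linkage classes (same alcove rep ⇔ same W_17-dot-orbit):

[[1, 3, 10], [2, 4, 5, 11], [6, 7, 12, 13, 14], [8, 9]]


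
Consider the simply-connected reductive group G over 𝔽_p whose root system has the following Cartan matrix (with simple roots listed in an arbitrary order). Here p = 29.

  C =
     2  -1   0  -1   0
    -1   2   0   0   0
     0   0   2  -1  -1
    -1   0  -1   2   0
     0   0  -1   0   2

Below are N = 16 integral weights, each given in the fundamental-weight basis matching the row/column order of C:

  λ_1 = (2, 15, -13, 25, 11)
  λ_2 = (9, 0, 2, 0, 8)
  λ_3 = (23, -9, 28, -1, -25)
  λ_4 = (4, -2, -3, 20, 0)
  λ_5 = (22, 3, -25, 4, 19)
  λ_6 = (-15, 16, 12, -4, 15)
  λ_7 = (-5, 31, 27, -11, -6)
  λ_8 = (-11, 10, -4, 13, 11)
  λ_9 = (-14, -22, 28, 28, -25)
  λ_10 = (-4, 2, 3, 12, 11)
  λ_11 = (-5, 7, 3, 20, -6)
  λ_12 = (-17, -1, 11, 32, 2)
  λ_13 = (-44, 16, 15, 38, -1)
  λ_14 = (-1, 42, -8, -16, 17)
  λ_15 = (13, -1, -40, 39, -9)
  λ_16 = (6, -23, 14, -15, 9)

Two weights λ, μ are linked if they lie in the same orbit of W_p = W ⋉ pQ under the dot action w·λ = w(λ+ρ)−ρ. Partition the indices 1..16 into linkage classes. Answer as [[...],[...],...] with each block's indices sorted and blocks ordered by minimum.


A_5 Cartan matrix, 5 simple roots permuted; ρ=(1,1,1,1,1).

Folding the 16 weights λ_j+ρ into Ā_29 (reps in the given 5-coord order):

  [1] (3, 0, 4, 10, 12)
  [2] (10, 1, 3, 1, 9)
  [3] (0, 16, 5, 0, 0)
  [4] (4, 1, 1, 19, 1)
  [5] (4, 1, 1, 19, 1)
  [6] (3, 0, 4, 10, 12)
  [7] (10, 1, 3, 1, 9)
  [8] (10, 1, 3, 1, 9)
  [9] (0, 16, 5, 0, 0)
  [10] (3, 0, 4, 10, 12)
  [11] (4, 4, 1, 16, 4)
  [12] (3, 0, 4, 10, 12)
  [13] (3, 0, 4, 10, 12)
  [14] (7, 7, 10, 1, 4)
  [15] (7, 7, 10, 1, 4)
  [16] (7, 7, 10, 1, 4)

Linkage partition of the 16 weights (6 classes, p=29):

[[1, 6, 10, 12, 13], [2, 7, 8], [3, 9], [4, 5], [11], [14, 15, 16]]


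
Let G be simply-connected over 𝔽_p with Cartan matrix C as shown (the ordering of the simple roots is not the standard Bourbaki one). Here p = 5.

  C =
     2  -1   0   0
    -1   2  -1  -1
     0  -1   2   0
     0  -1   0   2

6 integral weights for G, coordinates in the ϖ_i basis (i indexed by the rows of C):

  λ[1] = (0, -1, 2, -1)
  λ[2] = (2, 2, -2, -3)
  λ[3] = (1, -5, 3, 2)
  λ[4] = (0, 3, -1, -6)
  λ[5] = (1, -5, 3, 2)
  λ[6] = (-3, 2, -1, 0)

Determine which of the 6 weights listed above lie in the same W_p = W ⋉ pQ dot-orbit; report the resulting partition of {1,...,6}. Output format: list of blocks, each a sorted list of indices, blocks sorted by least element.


C ↔ D_4 under row/col permutation; |W(D_4)| = 192.

Each λ_j+ρ reduced to Ā_5; 4-tuples below use C's row order:

  λ_1 → (1, 0, 3, 0);  λ_2 → (2, 1, 0, 1);  λ_3 → (2, 1, 0, 1);  λ_4 → (0, 0, 1, 4);  λ_5 → (2, 1, 0, 1);  λ_6 → (2, 1, 0, 1)

The 6 indices split into 3 linkage classes (same alcove rep ⇔ same W_5-dot-orbit):

[[1], [2, 3, 5, 6], [4]]


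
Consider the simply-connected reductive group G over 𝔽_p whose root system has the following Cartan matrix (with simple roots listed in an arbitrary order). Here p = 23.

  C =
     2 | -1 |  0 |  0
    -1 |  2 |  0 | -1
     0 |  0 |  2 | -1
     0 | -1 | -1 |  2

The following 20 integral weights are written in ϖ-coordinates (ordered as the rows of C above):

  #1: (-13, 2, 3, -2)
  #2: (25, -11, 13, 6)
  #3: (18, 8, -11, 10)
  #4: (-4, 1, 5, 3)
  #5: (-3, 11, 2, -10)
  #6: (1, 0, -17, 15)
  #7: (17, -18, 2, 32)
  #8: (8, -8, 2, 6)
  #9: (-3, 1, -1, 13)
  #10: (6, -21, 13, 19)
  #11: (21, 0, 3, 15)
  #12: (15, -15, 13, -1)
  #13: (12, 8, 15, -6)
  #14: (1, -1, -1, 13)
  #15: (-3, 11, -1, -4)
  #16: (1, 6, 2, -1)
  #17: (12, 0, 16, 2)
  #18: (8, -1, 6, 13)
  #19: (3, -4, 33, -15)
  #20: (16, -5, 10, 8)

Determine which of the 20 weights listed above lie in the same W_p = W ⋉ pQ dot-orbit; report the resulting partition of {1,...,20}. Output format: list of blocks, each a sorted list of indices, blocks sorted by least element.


Cartan matrix: type A_4 (|W|=120); un-permuting the 4 rows.

λ_j+ρ reflected into Ā_23 (⟨·,θ^∨⟩≤23); 4-tuples as given:

  1: (2, 1, 6, 3)
  2: (2, 7, 3, 0)
  3: (3, 4, 1, 5)
  4: (2, 1, 6, 3)
  5: (2, 1, 6, 3)
  6: (2, 1, 16, 0)
  7: (3, 4, 1, 5)
  8: (2, 7, 3, 0)
  9: (2, 0, 0, 14)
  10: (2, 7, 3, 0)
  11: (2, 1, 16, 0)
  12: (2, 0, 0, 14)
  13: (3, 4, 1, 5)
  14: (2, 0, 0, 14)
  15: (2, 7, 3, 0)
  16: (2, 7, 3, 0)
  17: (2, 1, 6, 3)
  18: (2, 0, 0, 14)
  19: (2, 1, 6, 3)
  20: (3, 4, 1, 5)

The 20 indices split into 5 linkage classes (same alcove rep ⇔ same W_23-dot-orbit):

[[1, 4, 5, 17, 19], [2, 8, 10, 15, 16], [3, 7, 13, 20], [6, 11], [9, 12, 14, 18]]


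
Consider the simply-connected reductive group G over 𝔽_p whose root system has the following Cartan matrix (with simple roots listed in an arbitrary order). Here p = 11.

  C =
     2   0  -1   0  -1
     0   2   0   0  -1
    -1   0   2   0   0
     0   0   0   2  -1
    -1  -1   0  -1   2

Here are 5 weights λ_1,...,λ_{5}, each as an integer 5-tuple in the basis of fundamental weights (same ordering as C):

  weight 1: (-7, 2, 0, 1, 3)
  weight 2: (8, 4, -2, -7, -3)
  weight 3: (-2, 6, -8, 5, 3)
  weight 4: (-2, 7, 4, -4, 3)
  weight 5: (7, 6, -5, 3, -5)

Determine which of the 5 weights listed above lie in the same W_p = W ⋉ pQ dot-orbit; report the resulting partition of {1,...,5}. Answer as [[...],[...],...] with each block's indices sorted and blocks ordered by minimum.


D_5 Cartan matrix, 5 simple roots permuted; ρ=(1,1,1,1,1).

Ā_11 reps of the 5 weights (D_5, coords as presented):

  λ_1+ρ ↦ (1, 1, 4, 0, 1) · λ_2+ρ ↦ (1, 3, 0, 2, 2) · λ_3+ρ ↦ (1, 1, 4, 0, 1) · λ_4+ρ ↦ (1, 3, 0, 2, 2) · λ_5+ρ ↦ (4, 3, 0, 0, 0)

Grouping the 5 weights by Ā_11-representative: 3 linkage classes.

[[1, 3], [2, 4], [5]]


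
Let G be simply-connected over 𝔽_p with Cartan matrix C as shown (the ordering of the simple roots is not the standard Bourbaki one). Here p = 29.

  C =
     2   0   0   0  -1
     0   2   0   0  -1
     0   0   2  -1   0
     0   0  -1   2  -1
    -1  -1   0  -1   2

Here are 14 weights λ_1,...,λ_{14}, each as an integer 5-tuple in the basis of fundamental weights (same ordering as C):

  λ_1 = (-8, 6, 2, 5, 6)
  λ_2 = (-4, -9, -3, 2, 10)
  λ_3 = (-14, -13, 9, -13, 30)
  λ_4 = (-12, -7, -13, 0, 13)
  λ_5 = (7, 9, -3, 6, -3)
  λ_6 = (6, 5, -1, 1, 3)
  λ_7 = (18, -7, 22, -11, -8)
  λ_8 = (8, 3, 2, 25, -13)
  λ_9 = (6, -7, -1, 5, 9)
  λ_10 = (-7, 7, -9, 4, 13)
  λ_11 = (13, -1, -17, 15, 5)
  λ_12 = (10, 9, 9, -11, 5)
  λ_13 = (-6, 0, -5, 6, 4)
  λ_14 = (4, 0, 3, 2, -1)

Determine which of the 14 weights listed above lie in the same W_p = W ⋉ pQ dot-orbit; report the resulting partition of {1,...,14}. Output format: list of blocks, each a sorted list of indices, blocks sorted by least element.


Cartan matrix: type D_5 (|W|=1920); un-permuting the 5 rows.

Alcove-folded reps (p=29, 14 weights, presented ϖ-order):

  λ_1 → (7, 7, 3, 6, 0) · λ_2 → (3, 8, 2, 1, 0) · λ_3 → (7, 6, 0, 2, 4) · λ_4 → (3, 8, 2, 1, 0) · λ_5 → (6, 8, 2, 3, 2) · λ_6 → (7, 6, 0, 2, 4) · λ_7 → (7, 6, 0, 2, 4) · λ_8 → (3, 8, 2, 1, 0) · λ_9 → (7, 6, 0, 2, 4) · λ_10 → (6, 8, 2, 3, 2) · λ_11 → (7, 7, 3, 6, 0) · λ_12 → (7, 6, 0, 2, 4) · λ_13 → (5, 1, 4, 3, 0) · λ_14 → (5, 1, 4, 3, 0)

These 14 weights hit 5 W_29-dot-orbits; sizes (2, 3, 5, 2, 2):

[[1, 11], [2, 4, 8], [3, 6, 7, 9, 12], [5, 10], [13, 14]]


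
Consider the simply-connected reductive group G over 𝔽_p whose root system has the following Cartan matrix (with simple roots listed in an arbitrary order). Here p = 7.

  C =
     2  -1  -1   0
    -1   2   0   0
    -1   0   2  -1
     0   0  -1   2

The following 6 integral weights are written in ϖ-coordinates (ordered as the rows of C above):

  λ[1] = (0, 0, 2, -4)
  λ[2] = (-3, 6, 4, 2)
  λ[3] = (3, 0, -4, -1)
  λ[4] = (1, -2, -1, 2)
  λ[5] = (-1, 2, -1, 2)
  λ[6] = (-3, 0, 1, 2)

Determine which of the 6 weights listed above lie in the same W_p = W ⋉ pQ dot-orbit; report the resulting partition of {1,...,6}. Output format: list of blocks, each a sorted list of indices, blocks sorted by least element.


Root system A_4: the 4×4 matrix C matches after relabeling.

Folding the 6 weights λ_j+ρ into Ā_7 (reps in the given 4-coord order):

  λ_1+ρ ↦ (1, 1, 0, 3);  λ_2+ρ ↦ (1, 1, 0, 3);  λ_3+ρ ↦ (1, 1, 0, 3);  λ_4+ρ ↦ (1, 1, 0, 3);  λ_5+ρ ↦ (0, 3, 0, 3);  λ_6+ρ ↦ (1, 1, 0, 3)

Grouping the 6 weights by Ā_7-representative: 2 linkage classes.

[[1, 2, 3, 4, 6], [5]]


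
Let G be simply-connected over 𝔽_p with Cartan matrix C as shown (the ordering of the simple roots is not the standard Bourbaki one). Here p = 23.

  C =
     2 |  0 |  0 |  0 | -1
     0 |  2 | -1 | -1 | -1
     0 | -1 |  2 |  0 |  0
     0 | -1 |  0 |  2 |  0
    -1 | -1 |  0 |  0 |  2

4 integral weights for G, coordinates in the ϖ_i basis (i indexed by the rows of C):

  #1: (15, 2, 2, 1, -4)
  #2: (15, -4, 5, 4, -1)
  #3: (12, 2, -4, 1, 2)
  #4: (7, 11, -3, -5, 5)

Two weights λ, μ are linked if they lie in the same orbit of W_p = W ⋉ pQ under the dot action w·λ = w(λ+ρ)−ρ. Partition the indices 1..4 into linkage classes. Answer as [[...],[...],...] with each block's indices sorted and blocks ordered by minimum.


Type D_5, rank 5, |W|=1920; reorder rows/cols to standard.

Ā_23 reps of the 4 weights (D_5, coords as presented):

  1: (13, 0, 3, 2, 2)
  2: (13, 0, 3, 2, 2)
  3: (13, 0, 3, 2, 2)
  4: (1, 2, 1, 1, 5)

Grouping the 4 weights by Ā_23-representative: 2 linkage classes.

[[1, 2, 3], [4]]


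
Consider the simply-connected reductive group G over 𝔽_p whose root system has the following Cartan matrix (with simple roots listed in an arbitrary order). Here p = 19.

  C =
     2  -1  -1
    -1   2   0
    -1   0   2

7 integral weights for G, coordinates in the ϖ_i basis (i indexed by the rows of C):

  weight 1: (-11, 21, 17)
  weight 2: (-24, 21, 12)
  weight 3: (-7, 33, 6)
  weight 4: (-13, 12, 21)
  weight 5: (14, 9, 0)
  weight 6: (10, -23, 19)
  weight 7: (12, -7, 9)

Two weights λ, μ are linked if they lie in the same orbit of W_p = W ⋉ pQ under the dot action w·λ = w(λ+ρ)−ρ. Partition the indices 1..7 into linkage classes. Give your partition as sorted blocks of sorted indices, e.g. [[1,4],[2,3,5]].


Dynkin diagram of C (from the 4 off-diagonal −1 entries): A_3.

Alcove-folded reps (p=19, 7 weights, presented ϖ-order):

  1: (7, 1, 3);  2: (9, 3, 6);  3: (9, 3, 6);  4: (9, 3, 6);  5: (9, 3, 6);  6: (7, 1, 3);  7: (7, 2, 6)

3 distinct reps among the 7 weights ⇒ 3 W_19-linkage classes:

[[1, 6], [2, 3, 4, 5], [7]]


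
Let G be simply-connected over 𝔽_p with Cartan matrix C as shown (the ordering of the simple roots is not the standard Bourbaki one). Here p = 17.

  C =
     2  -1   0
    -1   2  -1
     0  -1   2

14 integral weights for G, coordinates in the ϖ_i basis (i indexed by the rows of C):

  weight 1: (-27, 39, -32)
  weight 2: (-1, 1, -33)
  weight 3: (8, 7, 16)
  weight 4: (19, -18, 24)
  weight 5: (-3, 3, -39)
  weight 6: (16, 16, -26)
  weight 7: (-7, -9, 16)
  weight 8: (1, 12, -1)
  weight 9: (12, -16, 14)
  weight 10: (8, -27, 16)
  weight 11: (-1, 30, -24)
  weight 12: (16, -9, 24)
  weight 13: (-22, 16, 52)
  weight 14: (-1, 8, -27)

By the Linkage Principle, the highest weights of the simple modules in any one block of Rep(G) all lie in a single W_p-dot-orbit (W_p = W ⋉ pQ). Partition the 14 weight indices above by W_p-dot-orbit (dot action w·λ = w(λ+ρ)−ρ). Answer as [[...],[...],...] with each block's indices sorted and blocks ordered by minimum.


A_3 Cartan matrix, 3 simple roots permuted; ρ=(1,1,1).

Folding the 14 weights λ_j+ρ into Ā_17 (reps in the given 3-coord order):

    1: (8, 6, 3)
    2: (2, 13, 0)
    3: (8, 0, 0)
    4: (8, 6, 3)
    5: (2, 13, 0)
    6: (8, 0, 0)
    7: (8, 6, 3)
    8: (2, 13, 0)
    9: (2, 13, 0)
    10: (8, 0, 0)
    11: (8, 6, 3)
    12: (8, 0, 0)
    13: (2, 13, 0)
    14: (8, 0, 0)

These 14 weights hit 3 W_17-dot-orbits; sizes (4, 5, 5):

[[1, 4, 7, 11], [2, 5, 8, 9, 13], [3, 6, 10, 12, 14]]


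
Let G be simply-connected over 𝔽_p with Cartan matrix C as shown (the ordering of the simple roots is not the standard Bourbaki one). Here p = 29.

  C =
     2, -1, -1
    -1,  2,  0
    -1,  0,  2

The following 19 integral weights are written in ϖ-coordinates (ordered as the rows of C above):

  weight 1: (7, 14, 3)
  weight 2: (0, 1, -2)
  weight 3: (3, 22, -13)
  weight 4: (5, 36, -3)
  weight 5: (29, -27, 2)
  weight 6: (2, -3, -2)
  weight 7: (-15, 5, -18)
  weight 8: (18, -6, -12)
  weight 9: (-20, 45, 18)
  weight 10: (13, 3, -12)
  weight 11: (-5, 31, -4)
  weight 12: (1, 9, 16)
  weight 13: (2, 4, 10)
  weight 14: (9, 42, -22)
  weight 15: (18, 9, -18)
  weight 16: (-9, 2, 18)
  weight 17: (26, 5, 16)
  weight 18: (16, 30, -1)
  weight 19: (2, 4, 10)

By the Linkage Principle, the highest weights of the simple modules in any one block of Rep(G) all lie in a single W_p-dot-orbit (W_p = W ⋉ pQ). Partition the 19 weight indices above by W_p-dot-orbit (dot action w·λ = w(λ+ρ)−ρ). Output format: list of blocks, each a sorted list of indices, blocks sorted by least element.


Cartan matrix: type A_3 (|W|=24); un-permuting the 3 rows.

λ_j+ρ reflected into Ā_29 (⟨·,θ^∨⟩≤29); 3-tuples as given:

  λ_1+ρ ↦ (8, 15, 4);  λ_2+ρ ↦ (0, 2, 1);  λ_3+ρ ↦ (8, 15, 4);  λ_4+ρ ↦ (8, 15, 4);  λ_5+ρ ↦ (3, 22, 1);  λ_6+ρ ↦ (0, 2, 1);  λ_7+ρ ↦ (8, 15, 4);  λ_8+ρ ↦ (3, 5, 11);  λ_9+ρ ↦ (2, 10, 17);  λ_10+ρ ↦ (3, 4, 11);  λ_11+ρ ↦ (3, 22, 1);  λ_12+ρ ↦ (2, 10, 17);  λ_13+ρ ↦ (3, 5, 11);  λ_14+ρ ↦ (3, 5, 11);  λ_15+ρ ↦ (2, 10, 17);  λ_16+ρ ↦ (3, 5, 11);  λ_17+ρ ↦ (8, 15, 4);  λ_18+ρ ↦ (2, 10, 17);  λ_19+ρ ↦ (3, 5, 11)

Grouping the 19 weights by Ā_29-representative: 6 linkage classes.

[[1, 3, 4, 7, 17], [2, 6], [5, 11], [8, 13, 14, 16, 19], [9, 12, 15, 18], [10]]


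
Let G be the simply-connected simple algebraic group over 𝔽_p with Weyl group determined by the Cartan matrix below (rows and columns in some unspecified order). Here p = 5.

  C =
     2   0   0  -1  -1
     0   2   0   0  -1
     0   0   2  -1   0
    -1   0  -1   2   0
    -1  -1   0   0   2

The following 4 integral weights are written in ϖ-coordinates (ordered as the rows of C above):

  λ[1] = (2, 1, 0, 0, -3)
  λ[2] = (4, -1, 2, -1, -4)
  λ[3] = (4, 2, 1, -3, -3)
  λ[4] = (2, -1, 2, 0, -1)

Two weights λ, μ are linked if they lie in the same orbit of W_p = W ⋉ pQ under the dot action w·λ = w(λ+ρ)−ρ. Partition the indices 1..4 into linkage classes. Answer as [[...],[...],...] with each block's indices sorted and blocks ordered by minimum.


Cartan matrix: type A_5 (|W|=720); un-permuting the 5 rows.

Alcove-folded reps (p=5, 4 weights, presented ϖ-order):

    [1] (1, 0, 1, 1, 2)
    [2] (2, 0, 0, 0, 0)
    [3] (1, 0, 1, 1, 2)
    [4] (1, 0, 1, 1, 2)

Linkage partition of the 4 weights (2 classes, p=5):

[[1, 3, 4], [2]]


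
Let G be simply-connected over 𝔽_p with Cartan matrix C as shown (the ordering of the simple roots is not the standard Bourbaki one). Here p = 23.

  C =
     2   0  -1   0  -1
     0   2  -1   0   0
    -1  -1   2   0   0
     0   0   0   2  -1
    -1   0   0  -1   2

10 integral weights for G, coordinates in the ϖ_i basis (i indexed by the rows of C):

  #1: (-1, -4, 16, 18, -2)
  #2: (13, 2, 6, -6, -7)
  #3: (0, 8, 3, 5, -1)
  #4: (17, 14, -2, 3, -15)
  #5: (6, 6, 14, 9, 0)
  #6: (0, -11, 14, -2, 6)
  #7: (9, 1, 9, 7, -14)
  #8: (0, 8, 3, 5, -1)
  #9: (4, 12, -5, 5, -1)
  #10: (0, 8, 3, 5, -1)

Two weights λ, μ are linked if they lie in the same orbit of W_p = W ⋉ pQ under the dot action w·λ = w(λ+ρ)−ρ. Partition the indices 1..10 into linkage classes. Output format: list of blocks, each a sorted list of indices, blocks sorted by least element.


Type A_5, rank 5, |W|=720; reorder rows/cols to standard.

W_23-reps of the 10 weights in Ā_23 (same 5-coord order as C):

  λ_1 → (1, 9, 4, 6, 0)
  λ_2 → (3, 2, 7, 5, 5)
  λ_3 → (1, 9, 4, 6, 0)
  λ_4 → (3, 5, 1, 1, 4)
  λ_5 → (1, 10, 5, 1, 6)
  λ_6 → (1, 10, 5, 1, 6)
  λ_7 → (3, 2, 7, 5, 5)
  λ_8 → (1, 9, 4, 6, 0)
  λ_9 → (1, 9, 4, 6, 0)
  λ_10 → (1, 9, 4, 6, 0)

Linkage partition of the 10 weights (4 classes, p=23):

[[1, 3, 8, 9, 10], [2, 7], [4], [5, 6]]


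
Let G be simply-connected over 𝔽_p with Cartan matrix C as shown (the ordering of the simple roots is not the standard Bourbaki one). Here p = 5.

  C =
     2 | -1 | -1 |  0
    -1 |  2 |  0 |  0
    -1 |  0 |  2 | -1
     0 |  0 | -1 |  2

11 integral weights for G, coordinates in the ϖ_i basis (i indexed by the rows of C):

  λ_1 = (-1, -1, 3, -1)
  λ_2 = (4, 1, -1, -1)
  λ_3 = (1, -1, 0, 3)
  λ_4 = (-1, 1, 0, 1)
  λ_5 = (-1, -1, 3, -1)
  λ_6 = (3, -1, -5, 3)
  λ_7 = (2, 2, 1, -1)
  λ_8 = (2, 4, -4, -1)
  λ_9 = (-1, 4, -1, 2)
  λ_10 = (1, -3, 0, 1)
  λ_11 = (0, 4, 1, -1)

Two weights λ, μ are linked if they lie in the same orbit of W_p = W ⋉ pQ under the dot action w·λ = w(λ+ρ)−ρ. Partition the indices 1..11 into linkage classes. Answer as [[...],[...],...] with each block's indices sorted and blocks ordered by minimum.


A_4 Cartan matrix, 4 simple roots permuted; ρ=(1,1,1,1).

λ_j+ρ reflected into Ā_5 (⟨·,θ^∨⟩≤5); 4-tuples as given:

  1: (0, 0, 4, 0);  2: (3, 0, 2, 0);  3: (0, 2, 1, 2);  4: (0, 2, 1, 2);  5: (0, 0, 4, 0);  6: (0, 0, 4, 0);  7: (2, 0, 1, 2);  8: (0, 2, 0, 0);  9: (0, 2, 0, 0);  10: (0, 2, 1, 2);  11: (0, 2, 1, 2)

5 distinct reps among the 11 weights ⇒ 5 W_5-linkage classes:

[[1, 5, 6], [2], [3, 4, 10, 11], [7], [8, 9]]


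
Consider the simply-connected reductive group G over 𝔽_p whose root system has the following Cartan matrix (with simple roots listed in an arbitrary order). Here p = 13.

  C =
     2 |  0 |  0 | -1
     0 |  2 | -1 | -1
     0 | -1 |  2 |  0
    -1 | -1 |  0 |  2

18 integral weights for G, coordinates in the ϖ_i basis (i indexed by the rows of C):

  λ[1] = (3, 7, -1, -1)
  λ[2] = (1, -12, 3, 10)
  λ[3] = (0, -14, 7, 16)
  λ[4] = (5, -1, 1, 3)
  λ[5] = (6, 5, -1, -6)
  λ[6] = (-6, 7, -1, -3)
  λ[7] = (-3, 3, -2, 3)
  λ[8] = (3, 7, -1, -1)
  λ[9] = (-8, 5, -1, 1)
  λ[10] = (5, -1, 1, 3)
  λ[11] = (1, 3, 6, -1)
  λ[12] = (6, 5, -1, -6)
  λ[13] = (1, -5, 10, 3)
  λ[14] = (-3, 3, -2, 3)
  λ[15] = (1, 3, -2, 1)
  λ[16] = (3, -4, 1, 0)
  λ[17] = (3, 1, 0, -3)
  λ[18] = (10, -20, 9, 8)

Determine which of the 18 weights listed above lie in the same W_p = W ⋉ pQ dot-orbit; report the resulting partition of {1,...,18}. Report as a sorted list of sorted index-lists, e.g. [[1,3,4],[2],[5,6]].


Dynkin diagram of C (from the 6 off-diagonal −1 entries): A_4.

Ā_13 reps of the 18 weights (A_4, coords as presented):

  λ_1 → (4, 8, 0, 0) · λ_2 → (2, 4, 7, 0) · λ_3 → (4, 8, 0, 0) · λ_4 → (6, 0, 2, 4) · λ_5 → (2, 1, 0, 5) · λ_6 → (2, 1, 0, 5) · λ_7 → (2, 3, 1, 2) · λ_8 → (4, 8, 0, 0) · λ_9 → (2, 1, 0, 5) · λ_10 → (6, 0, 2, 4) · λ_11 → (2, 4, 7, 0) · λ_12 → (2, 1, 0, 5) · λ_13 → (2, 4, 7, 0) · λ_14 → (2, 3, 1, 2) · λ_15 → (2, 3, 1, 2) · λ_16 → (2, 0, 1, 2) · λ_17 → (2, 0, 1, 2) · λ_18 → (6, 0, 2, 4)

Linkage partition of the 18 weights (6 classes, p=13):

[[1, 3, 8], [2, 11, 13], [4, 10, 18], [5, 6, 9, 12], [7, 14, 15], [16, 17]]


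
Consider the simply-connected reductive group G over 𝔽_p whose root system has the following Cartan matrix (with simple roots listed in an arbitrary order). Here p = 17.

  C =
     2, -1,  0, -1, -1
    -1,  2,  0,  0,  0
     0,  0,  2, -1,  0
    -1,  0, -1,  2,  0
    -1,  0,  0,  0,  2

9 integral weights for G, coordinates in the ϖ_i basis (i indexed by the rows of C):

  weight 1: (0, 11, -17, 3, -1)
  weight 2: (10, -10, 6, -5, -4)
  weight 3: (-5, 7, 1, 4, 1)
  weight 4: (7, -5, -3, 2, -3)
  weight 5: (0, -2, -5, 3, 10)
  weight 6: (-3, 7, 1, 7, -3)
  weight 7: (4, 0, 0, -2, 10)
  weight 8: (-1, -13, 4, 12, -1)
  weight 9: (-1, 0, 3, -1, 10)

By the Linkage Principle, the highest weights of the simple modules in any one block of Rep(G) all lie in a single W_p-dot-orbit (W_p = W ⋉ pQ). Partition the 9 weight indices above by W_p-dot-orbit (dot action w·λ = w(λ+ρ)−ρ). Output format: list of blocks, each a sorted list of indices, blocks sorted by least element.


Root system D_5: the 5×5 matrix C matches after relabeling.

Folding the 9 weights λ_j+ρ into Ā_17 (reps in the given 5-coord order):

  λ_1 → (0, 1, 4, 0, 11) · λ_2 → (2, 4, 2, 1, 2) · λ_3 → (2, 4, 2, 1, 2) · λ_4 → (2, 4, 2, 1, 2) · λ_5 → (0, 1, 4, 0, 11) · λ_6 → (2, 4, 2, 1, 2) · λ_7 → (0, 1, 4, 0, 11) · λ_8 → (0, 1, 4, 0, 11) · λ_9 → (0, 1, 4, 0, 11)

These 9 weights hit 2 W_17-dot-orbits; sizes (5, 4):

[[1, 5, 7, 8, 9], [2, 3, 4, 6]]


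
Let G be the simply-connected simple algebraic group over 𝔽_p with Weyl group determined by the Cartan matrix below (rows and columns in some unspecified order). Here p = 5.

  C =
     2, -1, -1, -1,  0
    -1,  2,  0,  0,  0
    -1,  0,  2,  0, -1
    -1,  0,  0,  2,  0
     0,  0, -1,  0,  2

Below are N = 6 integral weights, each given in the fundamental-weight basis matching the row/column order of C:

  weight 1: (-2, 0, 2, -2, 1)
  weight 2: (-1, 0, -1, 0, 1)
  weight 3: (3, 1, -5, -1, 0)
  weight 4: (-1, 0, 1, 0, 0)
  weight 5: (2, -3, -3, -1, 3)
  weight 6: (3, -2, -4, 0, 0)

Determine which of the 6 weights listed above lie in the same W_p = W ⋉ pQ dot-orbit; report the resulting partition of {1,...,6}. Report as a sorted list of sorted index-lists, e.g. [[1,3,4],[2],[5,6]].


D_5 Cartan matrix, 5 simple roots permuted; ρ=(1,1,1,1,1).

W_5-reps of the 6 weights in Ā_5 (same 5-coord order as C):

    λ_1 → (0, 1, 0, 1, 2)
    λ_2 → (0, 1, 0, 1, 2)
    λ_3 → (0, 1, 0, 1, 2)
    λ_4 → (0, 1, 0, 1, 1)
    λ_5 → (0, 1, 0, 1, 2)
    λ_6 → (0, 1, 0, 1, 2)

These 6 weights hit 2 W_5-dot-orbits; sizes (5, 1):

[[1, 2, 3, 5, 6], [4]]
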